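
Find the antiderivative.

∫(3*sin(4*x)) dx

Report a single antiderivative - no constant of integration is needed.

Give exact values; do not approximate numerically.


Answer: -3*cos(4*x)/4.


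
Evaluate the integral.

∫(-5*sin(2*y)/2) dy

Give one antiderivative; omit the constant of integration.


Answer: 5*cos(2*y)/4.


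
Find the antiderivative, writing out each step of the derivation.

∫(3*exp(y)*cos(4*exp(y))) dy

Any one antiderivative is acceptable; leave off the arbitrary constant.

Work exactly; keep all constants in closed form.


Step 1. Substitute u = exp(y), turning ∫(3*exp(y)*cos(4*exp(y))) dy into ∫(3*cos(4*u)) du: now ∫(3*cos(4*u)) du.
Step 2. Evaluate the standard form: now 3*sin(4*u)/4.
Step 3. Substitute back u = exp(y): now 3*sin(4*exp(y))/4.
Answer: 3*sin(4*exp(y))/4.


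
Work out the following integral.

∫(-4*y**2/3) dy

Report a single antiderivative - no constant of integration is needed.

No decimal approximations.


Answer: -4*y**3/9.


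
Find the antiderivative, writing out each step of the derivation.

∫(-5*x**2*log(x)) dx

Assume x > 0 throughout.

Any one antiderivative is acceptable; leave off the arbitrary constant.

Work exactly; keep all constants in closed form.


Step 1. Integrate ∫(-5*x**2*log(x)) dx by parts with u = log(x), dv = (-5*x**2) dx, so v = -5*x**3/3 [assuming x > 0]: now -5*x**3*log(x)/3 + ∫(5*x**2/3) dx.
Step 2. Evaluate the standard form: now -5*x**3*log(x)/3 + 5*x**3/9.
Answer: -5*x**3*log(x)/3 + 5*x**3/9.


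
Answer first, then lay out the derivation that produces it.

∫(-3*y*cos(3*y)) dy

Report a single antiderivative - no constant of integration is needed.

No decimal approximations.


The answer is -y*sin(3*y) - cos(3*y)/3.
Step 1. Integrate ∫(-3*y*cos(3*y)) dy by parts with u = y, dv = (-3*cos(3*y)) dy, so v = -sin(3*y): now -y*sin(3*y) + ∫(sin(3*y)) dy.
Step 2. Evaluate the standard form: now -y*sin(3*y) - cos(3*y)/3.
Answer: -y*sin(3*y) - cos(3*y)/3.


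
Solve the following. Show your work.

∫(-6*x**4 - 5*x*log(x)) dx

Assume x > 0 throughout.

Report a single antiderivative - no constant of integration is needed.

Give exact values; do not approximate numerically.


Step 1. Rewrite: now ∫(-6*x**4) dx + ∫(-5*x*log(x)) dx.
Step 2. Integrate ∫(-5*x*log(x)) dx by parts with u = log(x), dv = (-5*x) dx, so v = -5*x**2/2 [assuming x > 0]: now -5*x**2*log(x)/2 + ∫(5*x/2) dx + ∫(-6*x**4) dx.
Step 3. Evaluate the standard form: now -5*x**2*log(x)/2 + 5*x**2/4 + ∫(-6*x**4) dx.
Step 4. Evaluate the standard form: now -6*x**5/5 - 5*x**2*log(x)/2 + 5*x**2/4.
Answer: -6*x**5/5 - 5*x**2*log(x)/2 + 5*x**2/4.


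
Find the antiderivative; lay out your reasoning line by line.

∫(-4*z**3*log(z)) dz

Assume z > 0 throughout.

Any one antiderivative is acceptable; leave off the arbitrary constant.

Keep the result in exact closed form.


Step 1. Integrate ∫(-4*z**3*log(z)) dz by parts with u = log(z), dv = (-4*z**3) dz, so v = -z**4 [assuming z > 0]: now -z**4*log(z) + ∫(z**3) dz.
Step 2. Evaluate the standard form: now -z**4*log(z) + z**4/4.
Answer: -z**4*log(z) + z**4/4.


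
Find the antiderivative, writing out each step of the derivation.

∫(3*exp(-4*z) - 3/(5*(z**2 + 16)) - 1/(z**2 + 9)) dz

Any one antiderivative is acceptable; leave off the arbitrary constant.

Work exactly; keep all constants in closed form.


Step 1. Rewrite: now ∫(-1/(z**2 + 9)) dz + ∫(-3/(5*(z**2 + 16))) dz + ∫(3*exp(-4*z)) dz.
Step 2. Evaluate the standard form: now -atan(z/3)/3 + ∫(-3/(5*(z**2 + 16))) dz + ∫(3*exp(-4*z)) dz.
Step 3. Evaluate the standard form: now -atan(z/3)/3 + ∫(-3/(5*(z**2 + 16))) dz - 3*exp(-4*z)/4.
Step 4. Evaluate the standard form: now -3*atan(z/4)/20 - atan(z/3)/3 - 3*exp(-4*z)/4.
Answer: -3*atan(z/4)/20 - atan(z/3)/3 - 3*exp(-4*z)/4.


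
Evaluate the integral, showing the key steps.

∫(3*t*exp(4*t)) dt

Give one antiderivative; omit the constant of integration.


Step 1. Integrate ∫(3*t*exp(4*t)) dt by parts with u = t, dv = (3*exp(4*t)) dt, so v = 3*exp(4*t)/4: now 3*t*exp(4*t)/4 + ∫(-3*exp(4*t)/4) dt.
Step 2. Evaluate the standard form: now 3*t*exp(4*t)/4 - 3*exp(4*t)/16.
Answer: 3*t*exp(4*t)/4 - 3*exp(4*t)/16.


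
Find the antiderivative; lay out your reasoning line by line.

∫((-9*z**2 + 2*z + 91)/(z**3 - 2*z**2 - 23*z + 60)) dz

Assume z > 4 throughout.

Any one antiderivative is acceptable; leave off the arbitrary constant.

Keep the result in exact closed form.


Step 1. Decompose ∫((-9*z**2 + 2*z + 91)/(z**3 - 2*z**2 - 23*z + 60)) dz by partial fractions, (-9*z**2 + 2*z + 91)/(z**3 - 2*z**2 - 23*z + 60) = -2/(z + 5) - 2/(z - 3) - 5/(z - 4): now ∫(-5/(z - 4)) dz + ∫(-2/(z - 3)) dz + ∫(-2/(z + 5)) dz.
Step 2. Evaluate the standard form [assuming z > 4]: now -5*log(z - 4) + ∫(-2/(z - 3)) dz + ∫(-2/(z + 5)) dz.
Step 3. Evaluate the standard form [assuming z > -5]: now -5*log(z - 4) - 2*log(z + 5) + ∫(-2/(z - 3)) dz.
Step 4. Evaluate the standard form [assuming z > 3]: now -5*log(z - 4) - 2*log(z - 3) - 2*log(z + 5).
Answer: -5*log(z - 4) - 2*log(z - 3) - 2*log(z + 5).


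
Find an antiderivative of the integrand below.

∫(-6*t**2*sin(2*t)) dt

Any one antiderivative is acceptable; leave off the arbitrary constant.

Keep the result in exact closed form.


Answer: 3*t**2*cos(2*t) - 3*t*sin(2*t) - 3*cos(2*t)/2.


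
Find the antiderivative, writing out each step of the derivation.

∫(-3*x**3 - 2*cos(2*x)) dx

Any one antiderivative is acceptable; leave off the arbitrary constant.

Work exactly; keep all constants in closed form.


Step 1. Rewrite: now ∫(-3*x**3) dx + ∫(-2*cos(2*x)) dx.
Step 2. Evaluate the standard form: now -3*x**4/4 + ∫(-2*cos(2*x)) dx.
Step 3. Evaluate the standard form: now -3*x**4/4 - sin(2*x).
Answer: -3*x**4/4 - sin(2*x).


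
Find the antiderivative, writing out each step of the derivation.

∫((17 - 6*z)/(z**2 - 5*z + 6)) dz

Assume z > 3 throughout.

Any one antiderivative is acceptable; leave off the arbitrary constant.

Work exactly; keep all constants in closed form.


Step 1. Decompose ∫((17 - 6*z)/(z**2 - 5*z + 6)) dz by partial fractions, (17 - 6*z)/(z**2 - 5*z + 6) = -5/(z - 2) - 1/(z - 3): now ∫(-1/(z - 3)) dz + ∫(-5/(z - 2)) dz.
Step 2. Evaluate the standard form [assuming z > 2]: now -5*log(z - 2) + ∫(-1/(z - 3)) dz.
Step 3. Evaluate the standard form [assuming z > 3]: now -log(z - 3) - 5*log(z - 2).
Answer: -log(z - 3) - 5*log(z - 2).


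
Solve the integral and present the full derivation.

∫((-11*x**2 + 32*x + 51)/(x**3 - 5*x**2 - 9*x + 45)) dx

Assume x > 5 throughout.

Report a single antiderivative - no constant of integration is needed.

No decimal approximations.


Step 1. Decompose ∫((-11*x**2 + 32*x + 51)/(x**3 - 5*x**2 - 9*x + 45)) dx by partial fractions, (-11*x**2 + 32*x + 51)/(x**3 - 5*x**2 - 9*x + 45) = -3/(x + 3) - 4/(x - 3) - 4/(x - 5): now ∫(-4/(x - 5)) dx + ∫(-4/(x - 3)) dx + ∫(-3/(x + 3)) dx.
Step 2. Evaluate the standard form [assuming x > 3]: now -4*log(x - 3) + ∫(-4/(x - 5)) dx + ∫(-3/(x + 3)) dx.
Step 3. Evaluate the standard form [assuming x > -3]: now -4*log(x - 3) - 3*log(x + 3) + ∫(-4/(x - 5)) dx.
Step 4. Evaluate the standard form [assuming x > 5]: now -4*log(x - 5) - 4*log(x - 3) - 3*log(x + 3).
Answer: -4*log(x - 5) - 4*log(x - 3) - 3*log(x + 3).


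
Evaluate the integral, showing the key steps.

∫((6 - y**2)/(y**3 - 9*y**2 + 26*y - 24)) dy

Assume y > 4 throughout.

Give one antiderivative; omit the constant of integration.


Step 1. Decompose ∫((6 - y**2)/(y**3 - 9*y**2 + 26*y - 24)) dy by partial fractions, (6 - y**2)/(y**3 - 9*y**2 + 26*y - 24) = 1/(y - 2) + 3/(y - 3) - 5/(y - 4): now ∫(-5/(y - 4)) dy + ∫(3/(y - 3)) dy + ∫(1/(y - 2)) dy.
Step 2. Evaluate the standard form [assuming y > 3]: now 3*log(y - 3) + ∫(-5/(y - 4)) dy + ∫(1/(y - 2)) dy.
Step 3. Evaluate the standard form [assuming y > 2]: now 3*log(y - 3) + log(y - 2) + ∫(-5/(y - 4)) dy.
Step 4. Evaluate the standard form [assuming y > 4]: now -5*log(y - 4) + 3*log(y - 3) + log(y - 2).
Answer: -5*log(y - 4) + 3*log(y - 3) + log(y - 2).


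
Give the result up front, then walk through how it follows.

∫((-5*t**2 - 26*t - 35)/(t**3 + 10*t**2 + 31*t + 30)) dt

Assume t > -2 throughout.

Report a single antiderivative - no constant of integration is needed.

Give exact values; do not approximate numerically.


The answer is -log(t + 2) + log(t + 3) - 5*log(t + 5).
Step 1. Decompose ∫((-5*t**2 - 26*t - 35)/(t**3 + 10*t**2 + 31*t + 30)) dt by partial fractions, (-5*t**2 - 26*t - 35)/(t**3 + 10*t**2 + 31*t + 30) = -5/(t + 5) + 1/(t + 3) - 1/(t + 2): now ∫(-1/(t + 2)) dt + ∫(1/(t + 3)) dt + ∫(-5/(t + 5)) dt.
Step 2. Evaluate the standard form [assuming t > -5]: now -5*log(t + 5) + ∫(-1/(t + 2)) dt + ∫(1/(t + 3)) dt.
Step 3. Evaluate the standard form [assuming t > -3]: now log(t + 3) - 5*log(t + 5) + ∫(-1/(t + 2)) dt.
Step 4. Evaluate the standard form [assuming t > -2]: now -log(t + 2) + log(t + 3) - 5*log(t + 5).
Answer: -log(t + 2) + log(t + 3) - 5*log(t + 5).


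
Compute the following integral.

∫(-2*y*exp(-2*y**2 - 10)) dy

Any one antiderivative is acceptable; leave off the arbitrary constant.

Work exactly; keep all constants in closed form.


Answer: exp(-2*y**2 - 10)/2.


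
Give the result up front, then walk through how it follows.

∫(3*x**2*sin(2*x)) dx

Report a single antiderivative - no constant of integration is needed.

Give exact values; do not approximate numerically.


The answer is -3*x**2*cos(2*x)/2 + 3*x*sin(2*x)/2 + 3*cos(2*x)/4.
Step 1. Integrate ∫(3*x**2*sin(2*x)) dx by parts with u = x**2, dv = (3*sin(2*x)) dx, so v = -3*cos(2*x)/2: now -3*x**2*cos(2*x)/2 + ∫(3*x*cos(2*x)) dx.
Step 2. Integrate ∫(3*x*cos(2*x)) dx by parts with u = x, dv = (3*cos(2*x)) dx, so v = 3*sin(2*x)/2: now -3*x**2*cos(2*x)/2 + 3*x*sin(2*x)/2 + ∫(-3*sin(2*x)/2) dx.
Step 3. Evaluate the standard form: now -3*x**2*cos(2*x)/2 + 3*x*sin(2*x)/2 + 3*cos(2*x)/4.
Answer: -3*x**2*cos(2*x)/2 + 3*x*sin(2*x)/2 + 3*cos(2*x)/4.


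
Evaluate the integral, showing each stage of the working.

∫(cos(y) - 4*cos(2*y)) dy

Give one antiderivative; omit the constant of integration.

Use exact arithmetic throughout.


Step 1. Rewrite: now ∫(cos(y)) dy + ∫(-4*cos(2*y)) dy.
Step 2. Evaluate the standard form: now -2*sin(2*y) + ∫(cos(y)) dy.
Step 3. Evaluate the standard form: now sin(y) - 2*sin(2*y).
Answer: sin(y) - 2*sin(2*y).


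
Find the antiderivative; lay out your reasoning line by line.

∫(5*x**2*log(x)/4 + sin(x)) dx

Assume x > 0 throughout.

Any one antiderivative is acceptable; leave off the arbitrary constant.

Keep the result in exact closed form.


Step 1. Rewrite: now ∫(5*x**2*log(x)/4) dx + ∫(sin(x)) dx.
Step 2. Integrate ∫(5*x**2*log(x)/4) dx by parts with u = log(x), dv = (5*x**2/4) dx, so v = 5*x**3/12 [assuming x > 0]: now 5*x**3*log(x)/12 + ∫(-5*x**2/12) dx + ∫(sin(x)) dx.
Step 3. Evaluate the standard form: now 5*x**3*log(x)/12 - 5*x**3/36 + ∫(sin(x)) dx.
Step 4. Evaluate the standard form: now 5*x**3*log(x)/12 - 5*x**3/36 - cos(x).
Answer: 5*x**3*log(x)/12 - 5*x**3/36 - cos(x).


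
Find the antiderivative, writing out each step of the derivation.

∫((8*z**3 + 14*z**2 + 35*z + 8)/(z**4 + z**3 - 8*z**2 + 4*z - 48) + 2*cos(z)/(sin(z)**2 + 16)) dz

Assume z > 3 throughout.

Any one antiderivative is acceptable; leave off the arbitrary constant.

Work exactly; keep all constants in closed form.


Step 1. Rewrite: now ∫(2*cos(z)/(sin(z)**2 + 16)) dz + ∫((8*z**3 + 14*z**2 + 35*z + 8)/(z**4 + z**3 - 8*z**2 + 4*z - 48)) dz.
Step 2. Decompose ∫((8*z**3 + 14*z**2 + 35*z + 8)/(z**4 + z**3 - 8*z**2 + 4*z - 48)) dz by partial fractions, (8*z**3 + 14*z**2 + 35*z + 8)/(z**4 + z**3 - 8*z**2 + 4*z - 48) = 3/(z**2 + 4) + 3/(z + 4) + 5/(z - 3): now ∫(2*cos(z)/(sin(z)**2 + 16)) dz + ∫(5/(z - 3)) dz + ∫(3/(z + 4)) dz + ∫(3/(z**2 + 4)) dz.
Step 3. Evaluate the standard form [assuming z > 3]: now 5*log(z - 3) + ∫(2*cos(z)/(sin(z)**2 + 16)) dz + ∫(3/(z + 4)) dz + ∫(3/(z**2 + 4)) dz.
Step 4. Evaluate the standard form [assuming z > -4]: now 5*log(z - 3) + 3*log(z + 4) + ∫(2*cos(z)/(sin(z)**2 + 16)) dz + ∫(3/(z**2 + 4)) dz.
Step 5. Evaluate the standard form: now 5*log(z - 3) + 3*log(z + 4) + 3*atan(z/2)/2 + ∫(2*cos(z)/(sin(z)**2 + 16)) dz.
Step 6. Substitute u = sin(z), turning ∫(2*cos(z)/(sin(z)**2 + 16)) dz into ∫(2/(u**2 + 16)) du: now 5*log(z - 3) + 3*log(z + 4) + 3*atan(z/2)/2 + ∫(2/(u**2 + 16)) du.
Step 7. Evaluate the standard form: now 5*log(z - 3) + 3*log(z + 4) + atan(u/4)/2 + 3*atan(z/2)/2.
Step 8. Substitute back u = sin(z): now 5*log(z - 3) + 3*log(z + 4) + 3*atan(z/2)/2 + atan(sin(z)/4)/2.
Answer: 5*log(z - 3) + 3*log(z + 4) + 3*atan(z/2)/2 + atan(sin(z)/4)/2.


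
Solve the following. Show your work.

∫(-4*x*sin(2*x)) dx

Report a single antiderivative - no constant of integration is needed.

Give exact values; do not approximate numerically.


Step 1. Integrate ∫(-4*x*sin(2*x)) dx by parts with u = x, dv = (-4*sin(2*x)) dx, so v = 2*cos(2*x): now 2*x*cos(2*x) + ∫(-2*cos(2*x)) dx.
Step 2. Evaluate the standard form: now 2*x*cos(2*x) - sin(2*x).
Answer: 2*x*cos(2*x) - sin(2*x).


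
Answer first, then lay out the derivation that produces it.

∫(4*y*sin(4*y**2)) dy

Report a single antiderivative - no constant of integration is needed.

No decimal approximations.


The answer is -cos(4*y**2)/2.
Step 1. Substitute u = y**2, turning ∫(4*y*sin(4*y**2)) dy into ∫(2*sin(4*u)) du: now ∫(2*sin(4*u)) du.
Step 2. Evaluate the standard form: now -cos(4*u)/2.
Step 3. Substitute back u = y**2: now -cos(4*y**2)/2.
Answer: -cos(4*y**2)/2.


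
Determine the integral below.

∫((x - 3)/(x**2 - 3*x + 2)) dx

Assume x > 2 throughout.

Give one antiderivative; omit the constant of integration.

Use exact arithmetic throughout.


Answer: -log(x - 2) + 2*log(x - 1).


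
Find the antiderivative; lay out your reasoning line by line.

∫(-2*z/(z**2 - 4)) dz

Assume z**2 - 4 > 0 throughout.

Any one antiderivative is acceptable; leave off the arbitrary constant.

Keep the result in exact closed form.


Step 1. Substitute u = z**2 - 4, turning ∫(-2*z/(z**2 - 4)) dz into ∫(-1/u) du: now ∫(-1/u) du.
Step 2. Evaluate the standard form [assuming u > 0]: now -log(u).
Step 3. Substitute back u = z**2 - 4: now -log(z**2 - 4).
Answer: -log(z**2 - 4).


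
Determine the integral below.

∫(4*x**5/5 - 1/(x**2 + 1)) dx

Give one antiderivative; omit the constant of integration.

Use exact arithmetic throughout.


Answer: 2*x**6/15 - atan(x).


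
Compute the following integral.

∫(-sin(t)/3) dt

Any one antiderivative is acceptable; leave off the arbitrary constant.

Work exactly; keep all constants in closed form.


Answer: cos(t)/3.


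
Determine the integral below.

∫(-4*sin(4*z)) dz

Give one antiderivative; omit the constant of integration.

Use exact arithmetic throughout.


Answer: cos(4*z).


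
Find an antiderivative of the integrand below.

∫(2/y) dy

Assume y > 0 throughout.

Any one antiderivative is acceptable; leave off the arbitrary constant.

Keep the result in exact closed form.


Answer: 2*log(y).


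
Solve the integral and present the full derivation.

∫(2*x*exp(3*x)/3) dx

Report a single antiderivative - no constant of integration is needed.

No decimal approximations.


Step 1. Integrate ∫(2*x*exp(3*x)/3) dx by parts with u = x, dv = (2*exp(3*x)/3) dx, so v = 2*exp(3*x)/9: now 2*x*exp(3*x)/9 + ∫(-2*exp(3*x)/9) dx.
Step 2. Evaluate the standard form: now 2*x*exp(3*x)/9 - 2*exp(3*x)/27.
Answer: 2*x*exp(3*x)/9 - 2*exp(3*x)/27.


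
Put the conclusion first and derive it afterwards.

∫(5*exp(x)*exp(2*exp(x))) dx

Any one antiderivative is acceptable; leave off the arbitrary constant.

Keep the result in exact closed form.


The answer is 5*exp(2*exp(x))/2.
Step 1. Substitute u = exp(x), turning ∫(5*exp(x)*exp(2*exp(x))) dx into ∫(5*exp(2*u)) du: now ∫(5*exp(2*u)) du.
Step 2. Evaluate the standard form: now 5*exp(2*u)/2.
Step 3. Substitute back u = exp(x): now 5*exp(2*exp(x))/2.
Answer: 5*exp(2*exp(x))/2.


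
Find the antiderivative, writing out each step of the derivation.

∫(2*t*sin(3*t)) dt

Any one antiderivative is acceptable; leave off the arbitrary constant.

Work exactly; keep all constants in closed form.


Step 1. Integrate ∫(2*t*sin(3*t)) dt by parts with u = t, dv = (2*sin(3*t)) dt, so v = -2*cos(3*t)/3: now -2*t*cos(3*t)/3 + ∫(2*cos(3*t)/3) dt.
Step 2. Evaluate the standard form: now -2*t*cos(3*t)/3 + 2*sin(3*t)/9.
Answer: -2*t*cos(3*t)/3 + 2*sin(3*t)/9.


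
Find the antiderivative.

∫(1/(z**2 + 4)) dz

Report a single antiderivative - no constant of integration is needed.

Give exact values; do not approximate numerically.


Answer: atan(z/2)/2.


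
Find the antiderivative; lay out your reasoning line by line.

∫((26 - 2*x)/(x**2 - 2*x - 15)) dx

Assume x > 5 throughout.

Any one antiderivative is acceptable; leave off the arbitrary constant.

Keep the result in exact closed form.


Step 1. Decompose ∫((26 - 2*x)/(x**2 - 2*x - 15)) dx by partial fractions, (26 - 2*x)/(x**2 - 2*x - 15) = -4/(x + 3) + 2/(x - 5): now ∫(2/(x - 5)) dx + ∫(-4/(x + 3)) dx.
Step 2. Evaluate the standard form [assuming x > 5]: now 2*log(x - 5) + ∫(-4/(x + 3)) dx.
Step 3. Evaluate the standard form [assuming x > -3]: now 2*log(x - 5) - 4*log(x + 3).
Answer: 2*log(x - 5) - 4*log(x + 3).


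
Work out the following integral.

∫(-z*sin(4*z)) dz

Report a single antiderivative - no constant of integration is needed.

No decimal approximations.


Answer: z*cos(4*z)/4 - sin(4*z)/16.


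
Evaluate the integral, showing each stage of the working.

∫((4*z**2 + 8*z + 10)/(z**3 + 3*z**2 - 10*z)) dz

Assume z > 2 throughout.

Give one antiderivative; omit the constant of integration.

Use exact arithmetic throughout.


Step 1. Decompose ∫((4*z**2 + 8*z + 10)/(z**3 + 3*z**2 - 10*z)) dz by partial fractions, (4*z**2 + 8*z + 10)/(z**3 + 3*z**2 - 10*z) = 2/(z + 5) + 3/(z - 2) - 1/z: now ∫(-1/z) dz + ∫(3/(z - 2)) dz + ∫(2/(z + 5)) dz.
Step 2. Evaluate the standard form [assuming z > 2]: now 3*log(z - 2) + ∫(-1/z) dz + ∫(2/(z + 5)) dz.
Step 3. Evaluate the standard form [assuming z > -5]: now 3*log(z - 2) + 2*log(z + 5) + ∫(-1/z) dz.
Step 4. Evaluate the standard form [assuming z > 0]: now -log(z) + 3*log(z - 2) + 2*log(z + 5).
Answer: -log(z) + 3*log(z - 2) + 2*log(z + 5).


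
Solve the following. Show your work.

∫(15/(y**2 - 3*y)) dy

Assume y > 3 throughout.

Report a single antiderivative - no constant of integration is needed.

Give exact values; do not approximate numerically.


Step 1. Decompose ∫(15/(y**2 - 3*y)) dy by partial fractions, 15/(y**2 - 3*y) = 5/(y - 3) - 5/y: now ∫(-5/y) dy + ∫(5/(y - 3)) dy.
Step 2. Evaluate the standard form [assuming y > 0]: now -5*log(y) + ∫(5/(y - 3)) dy.
Step 3. Evaluate the standard form [assuming y > 3]: now -5*log(y) + 5*log(y - 3).
Answer: -5*log(y) + 5*log(y - 3).


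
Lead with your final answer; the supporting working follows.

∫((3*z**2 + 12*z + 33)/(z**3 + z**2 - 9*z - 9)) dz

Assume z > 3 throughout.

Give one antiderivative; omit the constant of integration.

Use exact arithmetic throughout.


The answer is 4*log(z - 3) - 3*log(z + 1) + 2*log(z + 3).
Step 1. Decompose ∫((3*z**2 + 12*z + 33)/(z**3 + z**2 - 9*z - 9)) dz by partial fractions, (3*z**2 + 12*z + 33)/(z**3 + z**2 - 9*z - 9) = 2/(z + 3) - 3/(z + 1) + 4/(z - 3): now ∫(4/(z - 3)) dz + ∫(-3/(z + 1)) dz + ∫(2/(z + 3)) dz.
Step 2. Evaluate the standard form [assuming z > -3]: now 2*log(z + 3) + ∫(4/(z - 3)) dz + ∫(-3/(z + 1)) dz.
Step 3. Evaluate the standard form [assuming z > 3]: now 4*log(z - 3) + 2*log(z + 3) + ∫(-3/(z + 1)) dz.
Step 4. Evaluate the standard form [assuming z > -1]: now 4*log(z - 3) - 3*log(z + 1) + 2*log(z + 3).
Answer: 4*log(z - 3) - 3*log(z + 1) + 2*log(z + 3).


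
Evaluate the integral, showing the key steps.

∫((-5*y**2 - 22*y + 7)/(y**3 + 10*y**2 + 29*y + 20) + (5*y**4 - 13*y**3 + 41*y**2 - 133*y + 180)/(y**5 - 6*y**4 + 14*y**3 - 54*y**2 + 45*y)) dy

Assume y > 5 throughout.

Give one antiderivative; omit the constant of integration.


Step 1. Rewrite: now ∫((-5*y**2 - 22*y + 7)/(y**3 + 10*y**2 + 29*y + 20)) dy + ∫((5*y**4 - 13*y**3 + 41*y**2 - 133*y + 180)/(y**5 - 6*y**4 + 14*y**3 - 54*y**2 + 45*y)) dy.
Step 2. Decompose ∫((-5*y**2 - 22*y + 7)/(y**3 + 10*y**2 + 29*y + 20)) dy by partial fractions, (-5*y**2 - 22*y + 7)/(y**3 + 10*y**2 + 29*y + 20) = -2/(y + 5) - 5/(y + 4) + 2/(y + 1): now ∫((5*y**4 - 13*y**3 + 41*y**2 - 133*y + 180)/(y**5 - 6*y**4 + 14*y**3 - 54*y**2 + 45*y)) dy + ∫(2/(y + 1)) dy + ∫(-5/(y + 4)) dy + ∫(-2/(y + 5)) dy.
Step 3. Evaluate the standard form [assuming y > -5]: now -2*log(y + 5) + ∫((5*y**4 - 13*y**3 + 41*y**2 - 133*y + 180)/(y**5 - 6*y**4 + 14*y**3 - 54*y**2 + 45*y)) dy + ∫(2/(y + 1)) dy + ∫(-5/(y + 4)) dy.
Step 4. Evaluate the standard form [assuming y > -1]: now 2*log(y + 1) - 2*log(y + 5) + ∫((5*y**4 - 13*y**3 + 41*y**2 - 133*y + 180)/(y**5 - 6*y**4 + 14*y**3 - 54*y**2 + 45*y)) dy + ∫(-5/(y + 4)) dy.
Step 5. Evaluate the standard form [assuming y > -4]: now 2*log(y + 1) - 5*log(y + 4) - 2*log(y + 5) + ∫((5*y**4 - 13*y**3 + 41*y**2 - 133*y + 180)/(y**5 - 6*y**4 + 14*y**3 - 54*y**2 + 45*y)) dy.
Step 6. Decompose ∫((5*y**4 - 13*y**3 + 41*y**2 - 133*y + 180)/(y**5 - 6*y**4 + 14*y**3 - 54*y**2 + 45*y)) dy by partial fractions, (5*y**4 - 13*y**3 + 41*y**2 - 133*y + 180)/(y**5 - 6*y**4 + 14*y**3 - 54*y**2 + 45*y) = 4/(y**2 + 9) - 2/(y - 1) + 3/(y - 5) + 4/y: now 2*log(y + 1) - 5*log(y + 4) - 2*log(y + 5) + ∫(4/y) dy + ∫(3/(y - 5)) dy + ∫(-2/(y - 1)) dy + ∫(4/(y**2 + 9)) dy.
Step 7. Evaluate the standard form [assuming y > 0]: now 4*log(y) + 2*log(y + 1) - 5*log(y + 4) - 2*log(y + 5) + ∫(3/(y - 5)) dy + ∫(-2/(y - 1)) dy + ∫(4/(y**2 + 9)) dy.
Step 8. Evaluate the standard form [assuming y > 1]: now 4*log(y) - 2*log(y - 1) + 2*log(y + 1) - 5*log(y + 4) - 2*log(y + 5) + ∫(3/(y - 5)) dy + ∫(4/(y**2 + 9)) dy.
Step 9. Evaluate the standard form [assuming y > 5]: now 4*log(y) + 3*log(y - 5) - 2*log(y - 1) + 2*log(y + 1) - 5*log(y + 4) - 2*log(y + 5) + ∫(4/(y**2 + 9)) dy.
Step 10. Evaluate the standard form: now 4*log(y) + 3*log(y - 5) - 2*log(y - 1) + 2*log(y + 1) - 5*log(y + 4) - 2*log(y + 5) + 4*atan(y/3)/3.
Answer: 4*log(y) + 3*log(y - 5) - 2*log(y - 1) + 2*log(y + 1) - 5*log(y + 4) - 2*log(y + 5) + 4*atan(y/3)/3.


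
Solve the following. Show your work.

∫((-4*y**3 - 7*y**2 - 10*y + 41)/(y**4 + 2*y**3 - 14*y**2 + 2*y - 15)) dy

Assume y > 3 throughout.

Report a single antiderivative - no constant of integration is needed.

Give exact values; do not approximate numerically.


Step 1. Decompose ∫((-4*y**3 - 7*y**2 - 10*y + 41)/(y**4 + 2*y**3 - 14*y**2 + 2*y - 15)) dy by partial fractions, (-4*y**3 - 7*y**2 - 10*y + 41)/(y**4 + 2*y**3 - 14*y**2 + 2*y - 15) = -3/(y**2 + 1) - 2/(y + 5) - 2/(y - 3): now ∫(-2/(y - 3)) dy + ∫(-2/(y + 5)) dy + ∫(-3/(y**2 + 1)) dy.
Step 2. Evaluate the standard form [assuming y > 3]: now -2*log(y - 3) + ∫(-2/(y + 5)) dy + ∫(-3/(y**2 + 1)) dy.
Step 3. Evaluate the standard form [assuming y > -5]: now -2*log(y - 3) - 2*log(y + 5) + ∫(-3/(y**2 + 1)) dy.
Step 4. Evaluate the standard form: now -2*log(y - 3) - 2*log(y + 5) - 3*atan(y).
Answer: -2*log(y - 3) - 2*log(y + 5) - 3*atan(y).


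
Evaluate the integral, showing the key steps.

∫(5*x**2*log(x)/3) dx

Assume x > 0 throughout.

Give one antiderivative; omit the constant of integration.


Step 1. Integrate ∫(5*x**2*log(x)/3) dx by parts with u = log(x), dv = (5*x**2/3) dx, so v = 5*x**3/9 [assuming x > 0]: now 5*x**3*log(x)/9 + ∫(-5*x**2/9) dx.
Step 2. Evaluate the standard form: now 5*x**3*log(x)/9 - 5*x**3/27.
Answer: 5*x**3*log(x)/9 - 5*x**3/27.


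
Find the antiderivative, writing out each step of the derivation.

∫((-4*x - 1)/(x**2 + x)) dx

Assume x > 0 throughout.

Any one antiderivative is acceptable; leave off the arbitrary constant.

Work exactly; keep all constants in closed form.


Step 1. Decompose ∫((-4*x - 1)/(x**2 + x)) dx by partial fractions, (-4*x - 1)/(x**2 + x) = -3/(x + 1) - 1/x: now ∫(-1/x) dx + ∫(-3/(x + 1)) dx.
Step 2. Evaluate the standard form [assuming x > 0]: now -log(x) + ∫(-3/(x + 1)) dx.
Step 3. Evaluate the standard form [assuming x > -1]: now -log(x) - 3*log(x + 1).
Answer: -log(x) - 3*log(x + 1).


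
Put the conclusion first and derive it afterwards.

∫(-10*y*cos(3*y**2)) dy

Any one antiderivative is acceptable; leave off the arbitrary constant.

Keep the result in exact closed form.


The answer is -5*sin(3*y**2)/3.
Step 1. Substitute u = y**2, turning ∫(-10*y*cos(3*y**2)) dy into ∫(-5*cos(3*u)) du: now ∫(-5*cos(3*u)) du.
Step 2. Evaluate the standard form: now -5*sin(3*u)/3.
Step 3. Substitute back u = y**2: now -5*sin(3*y**2)/3.
Answer: -5*sin(3*y**2)/3.


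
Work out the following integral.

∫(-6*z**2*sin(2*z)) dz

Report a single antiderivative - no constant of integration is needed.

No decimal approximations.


Answer: 3*z**2*cos(2*z) - 3*z*sin(2*z) - 3*cos(2*z)/2.


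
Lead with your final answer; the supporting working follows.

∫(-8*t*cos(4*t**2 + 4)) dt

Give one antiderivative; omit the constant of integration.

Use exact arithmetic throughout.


The answer is -sin(4*t**2 + 4).
Step 1. Substitute u = t**2 + 1, turning ∫(-8*t*cos(4*t**2 + 4)) dt into ∫(-4*cos(4*u)) du: now ∫(-4*cos(4*u)) du.
Step 2. Evaluate the standard form: now -sin(4*u).
Step 3. Substitute back u = t**2 + 1: now -sin(4*t**2 + 4).
Answer: -sin(4*t**2 + 4).


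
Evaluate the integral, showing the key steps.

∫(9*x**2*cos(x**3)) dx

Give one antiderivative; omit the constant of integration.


Step 1. Substitute u = x**3, turning ∫(9*x**2*cos(x**3)) dx into ∫(3*cos(u)) du: now ∫(3*cos(u)) du.
Step 2. Evaluate the standard form: now 3*sin(u).
Step 3. Substitute back u = x**3: now 3*sin(x**3).
Answer: 3*sin(x**3).


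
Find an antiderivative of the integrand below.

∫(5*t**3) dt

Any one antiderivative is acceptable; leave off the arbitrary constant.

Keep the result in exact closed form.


Answer: 5*t**4/4.


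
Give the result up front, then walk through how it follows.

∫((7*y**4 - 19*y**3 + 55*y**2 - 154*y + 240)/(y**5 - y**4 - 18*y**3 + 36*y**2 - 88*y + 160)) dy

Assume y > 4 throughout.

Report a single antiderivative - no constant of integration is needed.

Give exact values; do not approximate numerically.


The answer is 3*log(y - 4) - log(y - 2) + 5*log(y + 5) + 3*atan(y/2)/2.
Step 1. Decompose ∫((7*y**4 - 19*y**3 + 55*y**2 - 154*y + 240)/(y**5 - y**4 - 18*y**3 + 36*y**2 - 88*y + 160)) dy by partial fractions, (7*y**4 - 19*y**3 + 55*y**2 - 154*y + 240)/(y**5 - y**4 - 18*y**3 + 36*y**2 - 88*y + 160) = 3/(y**2 + 4) + 5/(y + 5) - 1/(y - 2) + 3/(y - 4): now ∫(3/(y - 4)) dy + ∫(-1/(y - 2)) dy + ∫(5/(y + 5)) dy + ∫(3/(y**2 + 4)) dy.
Step 2. Evaluate the standard form [assuming y > -5]: now 5*log(y + 5) + ∫(3/(y - 4)) dy + ∫(-1/(y - 2)) dy + ∫(3/(y**2 + 4)) dy.
Step 3. Evaluate the standard form [assuming y > 2]: now -log(y - 2) + 5*log(y + 5) + ∫(3/(y - 4)) dy + ∫(3/(y**2 + 4)) dy.
Step 4. Evaluate the standard form [assuming y > 4]: now 3*log(y - 4) - log(y - 2) + 5*log(y + 5) + ∫(3/(y**2 + 4)) dy.
Step 5. Evaluate the standard form: now 3*log(y - 4) - log(y - 2) + 5*log(y + 5) + 3*atan(y/2)/2.
Answer: 3*log(y - 4) - log(y - 2) + 5*log(y + 5) + 3*atan(y/2)/2.


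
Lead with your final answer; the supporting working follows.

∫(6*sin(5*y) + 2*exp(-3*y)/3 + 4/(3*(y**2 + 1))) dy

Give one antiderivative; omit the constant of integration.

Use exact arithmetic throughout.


The answer is -6*cos(5*y)/5 + 4*atan(y)/3 - 2*exp(-3*y)/9.
Step 1. Rewrite: now ∫(4/(3*(y**2 + 1))) dy + ∫(2*exp(-3*y)/3) dy + ∫(6*sin(5*y)) dy.
Step 2. Evaluate the standard form: now -6*cos(5*y)/5 + ∫(4/(3*(y**2 + 1))) dy + ∫(2*exp(-3*y)/3) dy.
Step 3. Evaluate the standard form: now -6*cos(5*y)/5 + ∫(4/(3*(y**2 + 1))) dy - 2*exp(-3*y)/9.
Step 4. Evaluate the standard form: now -6*cos(5*y)/5 + 4*atan(y)/3 - 2*exp(-3*y)/9.
Answer: -6*cos(5*y)/5 + 4*atan(y)/3 - 2*exp(-3*y)/9.


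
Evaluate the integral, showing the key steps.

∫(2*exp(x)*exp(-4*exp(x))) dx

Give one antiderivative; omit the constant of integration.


Step 1. Substitute u = exp(x), turning ∫(2*exp(x)*exp(-4*exp(x))) dx into ∫(2*exp(-4*u)) du: now ∫(2*exp(-4*u)) du.
Step 2. Evaluate the standard form: now -exp(-4*u)/2.
Step 3. Substitute back u = exp(x): now -exp(-4*exp(x))/2.
Answer: -exp(-4*exp(x))/2.


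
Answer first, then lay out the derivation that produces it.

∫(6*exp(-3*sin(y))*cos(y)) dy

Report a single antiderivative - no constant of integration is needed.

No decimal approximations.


The answer is -2*exp(-3*sin(y)).
Step 1. Substitute u = sin(y), turning ∫(6*exp(-3*sin(y))*cos(y)) dy into ∫(6*exp(-3*u)) du: now ∫(6*exp(-3*u)) du.
Step 2. Evaluate the standard form: now -2*exp(-3*u).
Step 3. Substitute back u = sin(y): now -2*exp(-3*sin(y)).
Answer: -2*exp(-3*sin(y)).


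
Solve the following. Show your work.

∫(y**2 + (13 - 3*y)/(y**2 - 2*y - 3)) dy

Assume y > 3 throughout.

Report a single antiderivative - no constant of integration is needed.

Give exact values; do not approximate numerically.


Step 1. Rewrite: now ∫(y**2) dy + ∫((13 - 3*y)/(y**2 - 2*y - 3)) dy.
Step 2. Evaluate the standard form: now y**3/3 + ∫((13 - 3*y)/(y**2 - 2*y - 3)) dy.
Step 3. Decompose ∫((13 - 3*y)/(y**2 - 2*y - 3)) dy by partial fractions, (13 - 3*y)/(y**2 - 2*y - 3) = -4/(y + 1) + 1/(y - 3): now y**3/3 + ∫(1/(y - 3)) dy + ∫(-4/(y + 1)) dy.
Step 4. Evaluate the standard form [assuming y > 3]: now y**3/3 + log(y - 3) + ∫(-4/(y + 1)) dy.
Step 5. Evaluate the standard form [assuming y > -1]: now y**3/3 + log(y - 3) - 4*log(y + 1).
Answer: y**3/3 + log(y - 3) - 4*log(y + 1).


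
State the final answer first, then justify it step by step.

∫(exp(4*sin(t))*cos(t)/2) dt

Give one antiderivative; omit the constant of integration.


The answer is exp(4*sin(t))/8.
Step 1. Substitute u = sin(t), turning ∫(exp(4*sin(t))*cos(t)/2) dt into ∫(exp(4*u)/2) du: now ∫(exp(4*u)/2) du.
Step 2. Evaluate the standard form: now exp(4*u)/8.
Step 3. Substitute back u = sin(t): now exp(4*sin(t))/8.
Answer: exp(4*sin(t))/8.


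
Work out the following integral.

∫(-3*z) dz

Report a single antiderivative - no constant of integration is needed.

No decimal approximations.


Answer: -3*z**2/2.


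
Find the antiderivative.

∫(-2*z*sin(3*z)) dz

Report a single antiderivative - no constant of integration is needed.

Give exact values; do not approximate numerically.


Answer: 2*z*cos(3*z)/3 - 2*sin(3*z)/9.


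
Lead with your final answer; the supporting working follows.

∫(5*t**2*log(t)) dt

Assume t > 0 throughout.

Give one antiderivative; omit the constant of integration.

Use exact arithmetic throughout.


The answer is 5*t**3*log(t)/3 - 5*t**3/9.
Step 1. Integrate ∫(5*t**2*log(t)) dt by parts with u = log(t), dv = (5*t**2) dt, so v = 5*t**3/3 [assuming t > 0]: now 5*t**3*log(t)/3 + ∫(-5*t**2/3) dt.
Step 2. Evaluate the standard form: now 5*t**3*log(t)/3 - 5*t**3/9.
Answer: 5*t**3*log(t)/3 - 5*t**3/9.


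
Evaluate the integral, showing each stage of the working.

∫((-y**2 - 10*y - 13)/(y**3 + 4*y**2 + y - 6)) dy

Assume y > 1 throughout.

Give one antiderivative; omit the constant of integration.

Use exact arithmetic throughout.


Step 1. Decompose ∫((-y**2 - 10*y - 13)/(y**3 + 4*y**2 + y - 6)) dy by partial fractions, (-y**2 - 10*y - 13)/(y**3 + 4*y**2 + y - 6) = 2/(y + 3) - 1/(y + 2) - 2/(y - 1): now ∫(-2/(y - 1)) dy + ∫(-1/(y + 2)) dy + ∫(2/(y + 3)) dy.
Step 2. Evaluate the standard form [assuming y > 1]: now -2*log(y - 1) + ∫(-1/(y + 2)) dy + ∫(2/(y + 3)) dy.
Step 3. Evaluate the standard form [assuming y > -2]: now -2*log(y - 1) - log(y + 2) + ∫(2/(y + 3)) dy.
Step 4. Evaluate the standard form [assuming y > -3]: now -2*log(y - 1) - log(y + 2) + 2*log(y + 3).
Answer: -2*log(y - 1) - log(y + 2) + 2*log(y + 3).


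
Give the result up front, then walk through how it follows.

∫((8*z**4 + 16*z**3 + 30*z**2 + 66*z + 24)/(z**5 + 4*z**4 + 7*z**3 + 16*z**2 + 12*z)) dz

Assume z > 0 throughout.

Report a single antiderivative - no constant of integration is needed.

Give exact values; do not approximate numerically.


The answer is 2*log(z) + 2*log(z + 1) + 4*log(z + 3) - atan(z/2).
Step 1. Decompose ∫((8*z**4 + 16*z**3 + 30*z**2 + 66*z + 24)/(z**5 + 4*z**4 + 7*z**3 + 16*z**2 + 12*z)) dz by partial fractions, (8*z**4 + 16*z**3 + 30*z**2 + 66*z + 24)/(z**5 + 4*z**4 + 7*z**3 + 16*z**2 + 12*z) = -2/(z**2 + 4) + 4/(z + 3) + 2/(z + 1) + 2/z: now ∫(2/z) dz + ∫(2/(z + 1)) dz + ∫(4/(z + 3)) dz + ∫(-2/(z**2 + 4)) dz.
Step 2. Evaluate the standard form [assuming z > -1]: now 2*log(z + 1) + ∫(2/z) dz + ∫(4/(z + 3)) dz + ∫(-2/(z**2 + 4)) dz.
Step 3. Evaluate the standard form [assuming z > -3]: now 2*log(z + 1) + 4*log(z + 3) + ∫(2/z) dz + ∫(-2/(z**2 + 4)) dz.
Step 4. Evaluate the standard form [assuming z > 0]: now 2*log(z) + 2*log(z + 1) + 4*log(z + 3) + ∫(-2/(z**2 + 4)) dz.
Step 5. Evaluate the standard form: now 2*log(z) + 2*log(z + 1) + 4*log(z + 3) - atan(z/2).
Answer: 2*log(z) + 2*log(z + 1) + 4*log(z + 3) - atan(z/2).


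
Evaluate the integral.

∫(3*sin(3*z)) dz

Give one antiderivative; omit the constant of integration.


Answer: -cos(3*z).


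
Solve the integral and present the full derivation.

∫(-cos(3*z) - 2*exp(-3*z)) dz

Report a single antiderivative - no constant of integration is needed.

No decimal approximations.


Step 1. Rewrite: now ∫(-2*exp(-3*z)) dz + ∫(-cos(3*z)) dz.
Step 2. Evaluate the standard form: now ∫(-cos(3*z)) dz + 2*exp(-3*z)/3.
Step 3. Evaluate the standard form: now -sin(3*z)/3 + 2*exp(-3*z)/3.
Answer: -sin(3*z)/3 + 2*exp(-3*z)/3.


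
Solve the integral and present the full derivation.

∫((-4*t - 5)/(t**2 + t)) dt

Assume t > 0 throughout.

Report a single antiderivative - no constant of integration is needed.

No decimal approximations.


Step 1. Decompose ∫((-4*t - 5)/(t**2 + t)) dt by partial fractions, (-4*t - 5)/(t**2 + t) = 1/(t + 1) - 5/t: now ∫(-5/t) dt + ∫(1/(t + 1)) dt.
Step 2. Evaluate the standard form [assuming t > 0]: now -5*log(t) + ∫(1/(t + 1)) dt.
Step 3. Evaluate the standard form [assuming t > -1]: now -5*log(t) + log(t + 1).
Answer: -5*log(t) + log(t + 1).


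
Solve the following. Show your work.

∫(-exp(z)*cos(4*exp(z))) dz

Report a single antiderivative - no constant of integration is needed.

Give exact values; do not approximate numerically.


Step 1. Substitute u = exp(z), turning ∫(-exp(z)*cos(4*exp(z))) dz into ∫(-cos(4*u)) du: now ∫(-cos(4*u)) du.
Step 2. Evaluate the standard form: now -sin(4*u)/4.
Step 3. Substitute back u = exp(z): now -sin(4*exp(z))/4.
Answer: -sin(4*exp(z))/4.


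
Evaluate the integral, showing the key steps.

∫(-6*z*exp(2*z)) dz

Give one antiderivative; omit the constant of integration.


Step 1. Integrate ∫(-6*z*exp(2*z)) dz by parts with u = z, dv = (-6*exp(2*z)) dz, so v = -3*exp(2*z): now -3*z*exp(2*z) + ∫(3*exp(2*z)) dz.
Step 2. Evaluate the standard form: now -3*z*exp(2*z) + 3*exp(2*z)/2.
Answer: -3*z*exp(2*z) + 3*exp(2*z)/2.


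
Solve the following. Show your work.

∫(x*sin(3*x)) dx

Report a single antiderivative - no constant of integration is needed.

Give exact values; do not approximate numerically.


Step 1. Integrate ∫(x*sin(3*x)) dx by parts with u = x, dv = (sin(3*x)) dx, so v = -cos(3*x)/3: now -x*cos(3*x)/3 + ∫(cos(3*x)/3) dx.
Step 2. Evaluate the standard form: now -x*cos(3*x)/3 + sin(3*x)/9.
Answer: -x*cos(3*x)/3 + sin(3*x)/9.


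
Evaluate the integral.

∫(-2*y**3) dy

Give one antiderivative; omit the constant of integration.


Answer: -y**4/2.


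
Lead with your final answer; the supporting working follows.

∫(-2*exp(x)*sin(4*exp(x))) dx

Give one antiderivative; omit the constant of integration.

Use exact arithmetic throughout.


The answer is cos(4*exp(x))/2.
Step 1. Substitute u = exp(x), turning ∫(-2*exp(x)*sin(4*exp(x))) dx into ∫(-2*sin(4*u)) du: now ∫(-2*sin(4*u)) du.
Step 2. Evaluate the standard form: now cos(4*u)/2.
Step 3. Substitute back u = exp(x): now cos(4*exp(x))/2.
Answer: cos(4*exp(x))/2.


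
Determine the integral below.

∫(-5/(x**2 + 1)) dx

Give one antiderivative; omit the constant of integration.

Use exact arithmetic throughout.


Answer: -5*atan(x).


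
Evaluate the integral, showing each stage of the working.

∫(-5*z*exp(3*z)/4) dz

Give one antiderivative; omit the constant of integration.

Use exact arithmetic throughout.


Step 1. Integrate ∫(-5*z*exp(3*z)/4) dz by parts with u = z, dv = (-5*exp(3*z)/4) dz, so v = -5*exp(3*z)/12: now -5*z*exp(3*z)/12 + ∫(5*exp(3*z)/12) dz.
Step 2. Evaluate the standard form: now -5*z*exp(3*z)/12 + 5*exp(3*z)/36.
Answer: -5*z*exp(3*z)/12 + 5*exp(3*z)/36.


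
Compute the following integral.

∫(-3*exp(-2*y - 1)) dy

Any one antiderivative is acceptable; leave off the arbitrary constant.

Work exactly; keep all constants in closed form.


Answer: 3*exp(-2*y - 1)/2.


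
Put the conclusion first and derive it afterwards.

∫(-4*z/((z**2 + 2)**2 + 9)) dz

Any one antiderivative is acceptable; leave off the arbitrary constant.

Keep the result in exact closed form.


The answer is -2*atan(z**2/3 + 2/3)/3.
Step 1. Substitute u = z**2 + 2, turning ∫(-4*z/((z**2 + 2)**2 + 9)) dz into ∫(-2/(u**2 + 9)) du: now ∫(-2/(u**2 + 9)) du.
Step 2. Evaluate the standard form: now -2*atan(u/3)/3.
Step 3. Substitute back u = z**2 + 2: now -2*atan(z**2/3 + 2/3)/3.
Answer: -2*atan(z**2/3 + 2/3)/3.


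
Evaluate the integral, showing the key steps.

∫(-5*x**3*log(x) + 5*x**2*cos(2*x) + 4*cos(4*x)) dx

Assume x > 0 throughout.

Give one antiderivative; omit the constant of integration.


Step 1. Rewrite: now ∫(5*x**2*cos(2*x)) dx + ∫(-5*x**3*log(x)) dx + ∫(4*cos(4*x)) dx.
Step 2. Evaluate the standard form: now sin(4*x) + ∫(5*x**2*cos(2*x)) dx + ∫(-5*x**3*log(x)) dx.
Step 3. Integrate ∫(-5*x**3*log(x)) dx by parts with u = log(x), dv = (-5*x**3) dx, so v = -5*x**4/4 [assuming x > 0]: now -5*x**4*log(x)/4 + sin(4*x) + ∫(5*x**3/4) dx + ∫(5*x**2*cos(2*x)) dx.
Step 4. Evaluate the standard form: now -5*x**4*log(x)/4 + 5*x**4/16 + sin(4*x) + ∫(5*x**2*cos(2*x)) dx.
Step 5. Integrate ∫(5*x**2*cos(2*x)) dx by parts with u = x**2, dv = (5*cos(2*x)) dx, so v = 5*sin(2*x)/2: now -5*x**4*log(x)/4 + 5*x**4/16 + 5*x**2*sin(2*x)/2 + sin(4*x) + ∫(-5*x*sin(2*x)) dx.
Step 6. Integrate ∫(-5*x*sin(2*x)) dx by parts with u = x, dv = (-5*sin(2*x)) dx, so v = 5*cos(2*x)/2: now -5*x**4*log(x)/4 + 5*x**4/16 + 5*x**2*sin(2*x)/2 + 5*x*cos(2*x)/2 + sin(4*x) + ∫(-5*cos(2*x)/2) dx.
Step 7. Evaluate the standard form: now -5*x**4*log(x)/4 + 5*x**4/16 + 5*x**2*sin(2*x)/2 + 5*x*cos(2*x)/2 - 5*sin(2*x)/4 + sin(4*x).
Answer: -5*x**4*log(x)/4 + 5*x**4/16 + 5*x**2*sin(2*x)/2 + 5*x*cos(2*x)/2 - 5*sin(2*x)/4 + sin(4*x).


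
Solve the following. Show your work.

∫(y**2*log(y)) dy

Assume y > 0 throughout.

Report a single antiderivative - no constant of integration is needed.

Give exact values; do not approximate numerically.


Step 1. Integrate ∫(y**2*log(y)) dy by parts with u = log(y), dv = (y**2) dy, so v = y**3/3 [assuming y > 0]: now y**3*log(y)/3 + ∫(-y**2/3) dy.
Step 2. Evaluate the standard form: now y**3*log(y)/3 - y**3/9.
Answer: y**3*log(y)/3 - y**3/9.


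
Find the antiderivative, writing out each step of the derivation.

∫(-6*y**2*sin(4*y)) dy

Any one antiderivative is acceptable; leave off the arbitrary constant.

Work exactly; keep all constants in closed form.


Step 1. Integrate ∫(-6*y**2*sin(4*y)) dy by parts with u = y**2, dv = (-6*sin(4*y)) dy, so v = 3*cos(4*y)/2: now 3*y**2*cos(4*y)/2 + ∫(-3*y*cos(4*y)) dy.
Step 2. Integrate ∫(-3*y*cos(4*y)) dy by parts with u = y, dv = (-3*cos(4*y)) dy, so v = -3*sin(4*y)/4: now 3*y**2*cos(4*y)/2 - 3*y*sin(4*y)/4 + ∫(3*sin(4*y)/4) dy.
Step 3. Evaluate the standard form: now 3*y**2*cos(4*y)/2 - 3*y*sin(4*y)/4 - 3*cos(4*y)/16.
Answer: 3*y**2*cos(4*y)/2 - 3*y*sin(4*y)/4 - 3*cos(4*y)/16.
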